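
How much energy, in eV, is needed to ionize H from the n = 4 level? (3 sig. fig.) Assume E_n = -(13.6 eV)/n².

0.850 eV

E_4 = −13.60/16 = −0.850 eV, so ionization (to E = 0) requires 0.850 eV.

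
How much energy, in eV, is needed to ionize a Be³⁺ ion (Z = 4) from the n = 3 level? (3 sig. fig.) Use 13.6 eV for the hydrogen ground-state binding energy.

E_n = −13.6 Z²/n² = −217.6/n² eV for Z = 4.
E_3 = −217.6/9 = −24.2 eV, so ionization (to E = 0) requires 24.2 eV.

24.2 eV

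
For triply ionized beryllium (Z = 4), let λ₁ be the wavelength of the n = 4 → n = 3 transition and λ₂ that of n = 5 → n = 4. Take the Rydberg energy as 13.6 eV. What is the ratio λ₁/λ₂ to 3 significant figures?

0.463

λ ∝ 1/ΔE ∝ 1/(1/n_f² − 1/n_i²), and the Z² and hc factors cancel in the ratio.
λ₁/λ₂ = (1/4² − 1/5²)/(1/3² − 1/4²) = 0.02250/0.04861 = 0.463.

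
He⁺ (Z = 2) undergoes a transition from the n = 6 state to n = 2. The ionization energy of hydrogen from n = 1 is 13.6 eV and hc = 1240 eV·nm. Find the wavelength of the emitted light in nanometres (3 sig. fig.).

103 nm

For Z = 2 the level energies scale as Z², so the effective Rydberg energy is 13.6 × 4 = 54.40 eV.
ΔE = 54.40 × (1/2² − 1/6²) = 54.40 × 0.2222 = 12.09 eV.
λ = hc/ΔE = 1240 / 12.09 = 103 nm.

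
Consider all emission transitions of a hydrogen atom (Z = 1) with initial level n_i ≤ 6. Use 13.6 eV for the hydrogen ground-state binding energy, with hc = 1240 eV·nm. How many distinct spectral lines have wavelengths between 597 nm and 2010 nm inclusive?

4

Enumerate all n_i → n_f pairs with 1 ≤ n_f < n_i ≤ 6 and compute λ = 1240 / [13.6·1·(1/n_f² − 1/n_i²)].
Lines falling in [597, 2010] nm: 3→2 (656.5 nm), 6→3 (1094 nm), 5→3 (1282 nm), 4→3 (1876 nm).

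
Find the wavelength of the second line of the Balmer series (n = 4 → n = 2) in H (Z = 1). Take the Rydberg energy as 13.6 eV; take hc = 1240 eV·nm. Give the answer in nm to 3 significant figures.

The Balmer series terminates on n_f = 2; the second line has n_i = 2+2 = 4.
ΔE = 13.60 × (1/2² − 1/4²) = 2.550 eV.
λ = 1240 / 2.550 = 486 nm.

486 nm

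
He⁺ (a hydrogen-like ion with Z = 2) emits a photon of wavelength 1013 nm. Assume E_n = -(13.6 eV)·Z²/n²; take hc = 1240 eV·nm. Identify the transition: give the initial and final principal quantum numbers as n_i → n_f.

n_i = 5, n_f = 4

The photon energy is ΔE = hc/λ = 1240 / 1013 = 1.224 eV.
With Z = 2, ΔE = 54.40 × (1/n_f² − 1/n_i²), so 1/n_f² − 1/n_i² = 0.02250.
Trying n_f = 4 gives 1/n_i² = 0.04000, i.e. n_i ≈ 5; this pair matches.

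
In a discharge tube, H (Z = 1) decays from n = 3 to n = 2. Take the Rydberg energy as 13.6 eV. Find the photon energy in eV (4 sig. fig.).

1.889 eV

E_3 = −13.60/9 = −1.511 eV and E_2 = −13.60/4 = −3.400 eV.
The photon energy is |E_3 − E_2| = 1.889 eV.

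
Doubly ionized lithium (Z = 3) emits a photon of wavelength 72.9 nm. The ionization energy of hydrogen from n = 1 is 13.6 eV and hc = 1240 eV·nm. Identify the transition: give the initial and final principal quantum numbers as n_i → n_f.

The photon energy is ΔE = hc/λ = 1240 / 72.9 = 17.01 eV.
With Z = 3, ΔE = 122.4 × (1/n_f² − 1/n_i²), so 1/n_f² − 1/n_i² = 0.1390.
Trying n_f = 2 gives 1/n_i² = 0.1110, i.e. n_i ≈ 3; this pair matches.

n_i = 3, n_f = 2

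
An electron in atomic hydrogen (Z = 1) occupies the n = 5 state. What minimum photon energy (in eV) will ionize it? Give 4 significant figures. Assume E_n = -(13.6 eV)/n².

E_5 = −13.60/25 = −0.5440 eV, so ionization (to E = 0) requires 0.5440 eV.

0.5440 eV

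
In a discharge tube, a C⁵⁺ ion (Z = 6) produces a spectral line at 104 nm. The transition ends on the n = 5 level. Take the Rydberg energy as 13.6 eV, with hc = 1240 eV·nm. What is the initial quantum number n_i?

n_i = 8

The photon energy is ΔE = hc/λ = 1240 / 104 = 11.92 eV.
With Z = 6, ΔE = 489.6 × (1/n_f² − 1/n_i²), so 1/n_f² − 1/n_i² = 0.02435.
With n_f = 5: 1/n_i² = 1/25 − 0.02435 = 0.01565, so n_i ≈ 7.99.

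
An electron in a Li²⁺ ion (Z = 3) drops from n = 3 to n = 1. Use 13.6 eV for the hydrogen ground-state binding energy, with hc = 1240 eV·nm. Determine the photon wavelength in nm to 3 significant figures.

11.4 nm

For Z = 3 the level energies scale as Z², so the effective Rydberg energy is 13.6 × 9 = 122.4 eV.
ΔE = 122.4 × (1/1² − 1/3²) = 122.4 × 0.8889 = 108.8 eV.
λ = hc/ΔE = 1240 / 108.8 = 11.4 nm.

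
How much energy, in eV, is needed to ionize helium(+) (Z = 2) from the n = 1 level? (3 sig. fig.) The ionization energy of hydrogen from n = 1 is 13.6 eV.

54.4 eV

E_n = −13.6 Z²/n² = −54.40/n² eV for Z = 2.
E_1 = −54.40/1 = −54.4 eV, so ionization (to E = 0) requires 54.4 eV.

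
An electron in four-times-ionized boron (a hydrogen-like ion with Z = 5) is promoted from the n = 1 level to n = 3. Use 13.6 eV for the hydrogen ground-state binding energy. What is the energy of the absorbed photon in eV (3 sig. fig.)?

The Bohr energies scale as Z², so for Z = 5: E_n = −340.0/n² eV.
E_3 = −340.0/9 = −37.78 eV and E_1 = −340.0/1 = −340.0 eV.
The photon energy is |E_3 − E_1| = 302 eV.

302 eV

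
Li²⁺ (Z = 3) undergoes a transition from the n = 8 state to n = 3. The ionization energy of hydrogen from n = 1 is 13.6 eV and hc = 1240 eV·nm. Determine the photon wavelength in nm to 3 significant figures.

For Z = 3 the level energies scale as Z², so the effective Rydberg energy is 13.6 × 9 = 122.4 eV.
ΔE = 122.4 × (1/3² − 1/8²) = 122.4 × 0.09549 = 11.69 eV.
λ = hc/ΔE = 1240 / 11.69 = 106 nm.

106 nm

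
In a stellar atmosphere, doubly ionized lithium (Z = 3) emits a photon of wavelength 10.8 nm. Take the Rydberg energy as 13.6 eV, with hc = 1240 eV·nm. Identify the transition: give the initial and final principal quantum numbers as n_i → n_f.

n_i = 4, n_f = 1

The photon energy is ΔE = hc/λ = 1240 / 10.8 = 114.8 eV.
With Z = 3, ΔE = 122.4 × (1/n_f² − 1/n_i²), so 1/n_f² − 1/n_i² = 0.9380.
Trying n_f = 1 gives 1/n_i² = 0.06197, i.e. n_i ≈ 4; this pair matches.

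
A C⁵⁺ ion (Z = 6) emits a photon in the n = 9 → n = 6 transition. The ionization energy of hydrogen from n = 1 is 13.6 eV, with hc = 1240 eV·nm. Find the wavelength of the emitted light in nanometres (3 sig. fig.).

164 nm

For Z = 6 the level energies scale as Z², so the effective Rydberg energy is 13.6 × 36 = 489.6 eV.
ΔE = 489.6 × (1/6² − 1/9²) = 489.6 × 0.01543 = 7.556 eV.
λ = hc/ΔE = 1240 / 7.556 = 164 nm.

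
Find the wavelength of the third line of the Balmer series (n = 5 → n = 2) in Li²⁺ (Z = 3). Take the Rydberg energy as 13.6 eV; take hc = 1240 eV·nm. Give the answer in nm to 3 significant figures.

48.2 nm

The Balmer series terminates on n_f = 2; the third line has n_i = 2+3 = 5.
ΔE = 122.4 × (1/2² − 1/5²) = 25.70 eV.
λ = 1240 / 25.70 = 48.2 nm.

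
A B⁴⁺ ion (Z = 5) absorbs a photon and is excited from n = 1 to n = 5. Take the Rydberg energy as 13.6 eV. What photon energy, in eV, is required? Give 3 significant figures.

326 eV

The Bohr energies scale as Z², so for Z = 5: E_n = −340.0/n² eV.
E_5 = −340.0/25 = −13.60 eV and E_1 = −340.0/1 = −340.0 eV.
The photon energy is |E_5 − E_1| = 326 eV.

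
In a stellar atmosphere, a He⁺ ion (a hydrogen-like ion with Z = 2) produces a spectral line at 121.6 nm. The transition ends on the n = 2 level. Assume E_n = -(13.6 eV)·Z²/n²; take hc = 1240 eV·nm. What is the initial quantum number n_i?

The photon energy is ΔE = hc/λ = 1240 / 121.6 = 10.20 eV.
With Z = 2, ΔE = 54.40 × (1/n_f² − 1/n_i²), so 1/n_f² − 1/n_i² = 0.1875.
With n_f = 2: 1/n_i² = 1/4 − 0.1875 = 0.06255, so n_i ≈ 4.00.

n_i = 4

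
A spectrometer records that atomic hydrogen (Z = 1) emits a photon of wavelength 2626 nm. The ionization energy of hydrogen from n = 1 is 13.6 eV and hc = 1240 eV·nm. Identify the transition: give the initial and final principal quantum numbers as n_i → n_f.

The photon energy is ΔE = hc/λ = 1240 / 2626 = 0.4722 eV.
With Z = 1, ΔE = 13.60 × (1/n_f² − 1/n_i²), so 1/n_f² − 1/n_i² = 0.03472.
Trying n_f = 4 gives 1/n_i² = 0.02778, i.e. n_i ≈ 6; this pair matches.

n_i = 6, n_f = 4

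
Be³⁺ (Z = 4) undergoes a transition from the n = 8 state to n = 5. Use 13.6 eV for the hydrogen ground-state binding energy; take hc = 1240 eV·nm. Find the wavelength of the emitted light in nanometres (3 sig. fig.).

For Z = 4 the level energies scale as Z², so the effective Rydberg energy is 13.6 × 16 = 217.6 eV.
ΔE = 217.6 × (1/5² − 1/8²) = 217.6 × 0.02438 = 5.304 eV.
λ = hc/ΔE = 1240 / 5.304 = 234 nm.

234 nm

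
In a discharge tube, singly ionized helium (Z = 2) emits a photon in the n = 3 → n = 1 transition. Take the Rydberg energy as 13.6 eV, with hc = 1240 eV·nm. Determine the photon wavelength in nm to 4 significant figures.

25.64 nm

For Z = 2 the level energies scale as Z², so the effective Rydberg energy is 13.6 × 4 = 54.40 eV.
ΔE = 54.40 × (1/1² − 1/3²) = 54.40 × 0.8889 = 48.36 eV.
λ = hc/ΔE = 1240 / 48.36 = 25.64 nm.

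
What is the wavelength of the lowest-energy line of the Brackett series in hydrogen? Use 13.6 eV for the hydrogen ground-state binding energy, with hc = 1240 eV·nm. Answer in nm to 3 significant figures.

The Brackett series terminates on n_f = 4; the first line has n_i = 4+1 = 5.
ΔE = 13.60 × (1/4² − 1/5²) = 0.3060 eV.
λ = 1240 / 0.3060 = 4050 nm.

4050 nm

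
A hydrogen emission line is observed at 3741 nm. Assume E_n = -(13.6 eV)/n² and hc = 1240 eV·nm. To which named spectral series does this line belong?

ΔE = 1240/3741 = 0.3315 eV.
This matches 13.6 × (1/5² − 1/8²), so n_f = 5: the Pfund series.

Pfund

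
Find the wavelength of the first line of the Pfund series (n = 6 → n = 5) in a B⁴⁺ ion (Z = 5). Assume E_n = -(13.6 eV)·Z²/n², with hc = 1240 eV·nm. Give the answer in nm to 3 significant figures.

298 nm

The Pfund series terminates on n_f = 5; the first line has n_i = 5+1 = 6.
ΔE = 340.0 × (1/5² − 1/6²) = 4.156 eV.
λ = 1240 / 4.156 = 298 nm.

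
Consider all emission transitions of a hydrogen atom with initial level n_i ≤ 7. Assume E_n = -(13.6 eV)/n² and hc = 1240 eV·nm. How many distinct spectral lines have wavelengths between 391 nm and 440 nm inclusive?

Enumerate all n_i → n_f pairs with 1 ≤ n_f < n_i ≤ 7 and compute λ = 1240 / [13.6·1·(1/n_f² − 1/n_i²)].
Lines falling in [391, 440] nm: 7→2 (397.1 nm), 6→2 (410.3 nm), 5→2 (434.2 nm).

3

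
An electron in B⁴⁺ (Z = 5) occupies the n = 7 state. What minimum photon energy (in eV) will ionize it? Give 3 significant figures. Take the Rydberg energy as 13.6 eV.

E_n = −13.6 Z²/n² = −340.0/n² eV for Z = 5.
E_7 = −340.0/49 = −6.94 eV, so ionization (to E = 0) requires 6.94 eV.

6.94 eV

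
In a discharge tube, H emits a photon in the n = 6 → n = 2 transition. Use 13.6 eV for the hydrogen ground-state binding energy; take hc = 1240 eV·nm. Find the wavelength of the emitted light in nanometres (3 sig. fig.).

ΔE = 13.60 × (1/2² − 1/6²) = 13.60 × 0.2222 = 3.022 eV.
λ = hc/ΔE = 1240 / 3.022 = 410 nm.
This line belongs to the Balmer series.

410 nm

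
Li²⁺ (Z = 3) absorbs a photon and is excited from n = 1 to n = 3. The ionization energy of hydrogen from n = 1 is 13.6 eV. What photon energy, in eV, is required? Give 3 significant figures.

109 eV

The Bohr energies scale as Z², so for Z = 3: E_n = −122.4/n² eV.
E_3 = −122.4/9 = −13.60 eV and E_1 = −122.4/1 = −122.4 eV.
The photon energy is |E_3 − E_1| = 109 eV.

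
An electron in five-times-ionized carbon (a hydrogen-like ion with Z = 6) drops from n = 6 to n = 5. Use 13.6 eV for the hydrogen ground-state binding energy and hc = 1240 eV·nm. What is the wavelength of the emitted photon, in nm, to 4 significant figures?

For Z = 6 the level energies scale as Z², so the effective Rydberg energy is 13.6 × 36 = 489.6 eV.
ΔE = 489.6 × (1/5² − 1/6²) = 489.6 × 0.01222 = 5.984 eV.
λ = hc/ΔE = 1240 / 5.984 = 207.2 nm.

207.2 nm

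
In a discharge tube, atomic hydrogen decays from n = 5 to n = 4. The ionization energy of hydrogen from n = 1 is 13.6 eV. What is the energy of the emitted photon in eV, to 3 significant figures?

E_5 = −13.60/25 = −0.5440 eV and E_4 = −13.60/16 = −0.8500 eV.
The photon energy is |E_5 − E_4| = 0.306 eV.

0.306 eV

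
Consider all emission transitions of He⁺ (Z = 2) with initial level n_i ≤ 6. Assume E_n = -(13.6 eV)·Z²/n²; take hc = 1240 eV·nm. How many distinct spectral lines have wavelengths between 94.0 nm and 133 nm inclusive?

Enumerate all n_i → n_f pairs with 1 ≤ n_f < n_i ≤ 6 and compute λ = 1240 / [13.6·4·(1/n_f² − 1/n_i²)].
Lines falling in [94.0, 133] nm: 6→2 (102.6 nm), 5→2 (108.5 nm), 4→2 (121.6 nm).

3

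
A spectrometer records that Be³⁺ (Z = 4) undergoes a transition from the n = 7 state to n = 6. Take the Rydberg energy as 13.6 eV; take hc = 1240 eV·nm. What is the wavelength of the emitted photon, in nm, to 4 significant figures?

773.2 nm

For Z = 4 the level energies scale as Z², so the effective Rydberg energy is 13.6 × 16 = 217.6 eV.
ΔE = 217.6 × (1/6² − 1/7²) = 217.6 × 0.007370 = 1.604 eV.
λ = hc/ΔE = 1240 / 1.604 = 773.2 nm.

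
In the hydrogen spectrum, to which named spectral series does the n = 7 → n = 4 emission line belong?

Brackett

The series is set by the lower level: n_f = 4 is the Brackett series.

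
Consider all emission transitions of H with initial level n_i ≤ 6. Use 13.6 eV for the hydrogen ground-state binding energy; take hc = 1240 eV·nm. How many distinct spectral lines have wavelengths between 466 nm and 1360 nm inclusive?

Enumerate all n_i → n_f pairs with 1 ≤ n_f < n_i ≤ 6 and compute λ = 1240 / [13.6·1·(1/n_f² − 1/n_i²)].
Lines falling in [466, 1360] nm: 4→2 (486.3 nm), 3→2 (656.5 nm), 6→3 (1094 nm), 5→3 (1282 nm).

4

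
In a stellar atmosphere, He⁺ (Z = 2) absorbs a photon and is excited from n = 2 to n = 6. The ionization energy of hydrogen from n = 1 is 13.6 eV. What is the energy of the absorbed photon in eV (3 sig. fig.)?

12.1 eV

The Bohr energies scale as Z², so for Z = 2: E_n = −54.40/n² eV.
E_6 = −54.40/36 = −1.511 eV and E_2 = −54.40/4 = −13.60 eV.
The photon energy is |E_6 − E_2| = 12.1 eV.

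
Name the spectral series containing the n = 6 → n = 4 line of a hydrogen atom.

The series is set by the lower level: n_f = 4 is the Brackett series.

Brackett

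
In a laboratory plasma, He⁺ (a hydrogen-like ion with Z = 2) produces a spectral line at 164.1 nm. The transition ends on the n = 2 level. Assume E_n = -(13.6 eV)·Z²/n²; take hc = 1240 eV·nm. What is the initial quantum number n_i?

n_i = 3

The photon energy is ΔE = hc/λ = 1240 / 164.1 = 7.556 eV.
With Z = 2, ΔE = 54.40 × (1/n_f² − 1/n_i²), so 1/n_f² − 1/n_i² = 0.1389.
With n_f = 2: 1/n_i² = 1/4 − 0.1389 = 0.1111, so n_i ≈ 3.00.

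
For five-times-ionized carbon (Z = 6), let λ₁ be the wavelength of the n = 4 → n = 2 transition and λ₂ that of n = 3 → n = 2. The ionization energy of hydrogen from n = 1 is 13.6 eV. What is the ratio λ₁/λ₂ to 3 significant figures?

λ ∝ 1/ΔE ∝ 1/(1/n_f² − 1/n_i²), and the Z² and hc factors cancel in the ratio.
λ₁/λ₂ = (1/2² − 1/3²)/(1/2² − 1/4²) = 0.1389/0.1875 = 0.741.

0.741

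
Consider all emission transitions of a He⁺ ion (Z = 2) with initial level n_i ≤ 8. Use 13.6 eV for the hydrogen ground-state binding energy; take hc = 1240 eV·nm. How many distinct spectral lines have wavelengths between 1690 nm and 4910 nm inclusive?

4

Enumerate all n_i → n_f pairs with 1 ≤ n_f < n_i ≤ 8 and compute λ = 1240 / [13.6·4·(1/n_f² − 1/n_i²)].
Lines falling in [1690, 4910] nm: 6→5 (1865 nm), 8→6 (1876 nm), 7→6 (3093 nm), 8→7 (4765 nm).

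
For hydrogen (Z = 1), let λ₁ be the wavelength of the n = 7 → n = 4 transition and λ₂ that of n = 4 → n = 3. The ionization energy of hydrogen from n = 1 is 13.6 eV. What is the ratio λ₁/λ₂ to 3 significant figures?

λ ∝ 1/ΔE ∝ 1/(1/n_f² − 1/n_i²), and the Z² and hc factors cancel in the ratio.
λ₁/λ₂ = (1/3² − 1/4²)/(1/4² − 1/7²) = 0.04861/0.04209 = 1.15.

1.15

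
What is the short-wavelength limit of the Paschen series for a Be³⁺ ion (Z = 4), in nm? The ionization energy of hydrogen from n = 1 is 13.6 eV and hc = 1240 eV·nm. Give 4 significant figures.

51.29 nm

The Paschen series has lower level n_f = 3; the series limit corresponds to n_i → ∞.
ΔE_max = 13.6 × 16 / 3² = 24.18 eV.
λ_min = 1240 / 24.18 = 51.29 nm.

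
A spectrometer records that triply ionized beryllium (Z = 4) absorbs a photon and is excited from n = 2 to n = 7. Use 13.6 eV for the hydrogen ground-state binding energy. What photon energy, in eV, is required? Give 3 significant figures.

The Bohr energies scale as Z², so for Z = 4: E_n = −217.6/n² eV.
E_7 = −217.6/49 = −4.441 eV and E_2 = −217.6/4 = −54.40 eV.
The photon energy is |E_7 − E_2| = 50.0 eV.

50.0 eV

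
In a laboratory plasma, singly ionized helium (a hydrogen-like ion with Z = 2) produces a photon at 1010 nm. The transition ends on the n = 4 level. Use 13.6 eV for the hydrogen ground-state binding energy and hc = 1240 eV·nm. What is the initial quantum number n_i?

The photon energy is ΔE = hc/λ = 1240 / 1010 = 1.228 eV.
With Z = 2, ΔE = 54.40 × (1/n_f² − 1/n_i²), so 1/n_f² − 1/n_i² = 0.02257.
With n_f = 4: 1/n_i² = 1/16 − 0.02257 = 0.03993, so n_i ≈ 5.00.

n_i = 5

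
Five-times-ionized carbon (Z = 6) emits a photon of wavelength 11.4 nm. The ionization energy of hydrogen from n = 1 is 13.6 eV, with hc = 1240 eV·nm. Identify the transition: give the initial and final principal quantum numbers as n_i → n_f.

n_i = 6, n_f = 2

The photon energy is ΔE = hc/λ = 1240 / 11.4 = 108.8 eV.
With Z = 6, ΔE = 489.6 × (1/n_f² − 1/n_i²), so 1/n_f² − 1/n_i² = 0.2222.
Trying n_f = 2 gives 1/n_i² = 0.02784, i.e. n_i ≈ 6; this pair matches.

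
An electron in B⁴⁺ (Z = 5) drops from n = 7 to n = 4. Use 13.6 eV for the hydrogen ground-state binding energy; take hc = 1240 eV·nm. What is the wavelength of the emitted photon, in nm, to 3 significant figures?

86.6 nm

For Z = 5 the level energies scale as Z², so the effective Rydberg energy is 13.6 × 25 = 340.0 eV.
ΔE = 340.0 × (1/4² − 1/7²) = 340.0 × 0.04209 = 14.31 eV.
λ = hc/ΔE = 1240 / 14.31 = 86.6 nm.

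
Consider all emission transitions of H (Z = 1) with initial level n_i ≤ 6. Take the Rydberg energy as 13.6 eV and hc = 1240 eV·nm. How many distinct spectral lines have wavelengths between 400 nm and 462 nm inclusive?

Enumerate all n_i → n_f pairs with 1 ≤ n_f < n_i ≤ 6 and compute λ = 1240 / [13.6·1·(1/n_f² − 1/n_i²)].
Lines falling in [400, 462] nm: 6→2 (410.3 nm), 5→2 (434.2 nm).

2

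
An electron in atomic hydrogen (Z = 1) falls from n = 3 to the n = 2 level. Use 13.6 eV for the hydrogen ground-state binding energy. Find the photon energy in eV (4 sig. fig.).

1.889 eV

E_3 = −13.60/9 = −1.511 eV and E_2 = −13.60/4 = −3.400 eV.
The photon energy is |E_3 − E_2| = 1.889 eV.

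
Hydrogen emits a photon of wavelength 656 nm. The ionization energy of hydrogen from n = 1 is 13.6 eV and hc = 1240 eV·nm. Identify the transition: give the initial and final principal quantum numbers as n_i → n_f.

n_i = 3, n_f = 2

The photon energy is ΔE = hc/λ = 1240 / 656 = 1.890 eV.
With Z = 1, ΔE = 13.60 × (1/n_f² − 1/n_i²), so 1/n_f² − 1/n_i² = 0.1390.
Trying n_f = 2 gives 1/n_i² = 0.1110, i.e. n_i ≈ 3; this pair matches.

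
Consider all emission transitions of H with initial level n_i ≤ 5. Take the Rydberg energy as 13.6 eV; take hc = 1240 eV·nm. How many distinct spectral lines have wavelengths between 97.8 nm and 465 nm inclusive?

3

Enumerate all n_i → n_f pairs with 1 ≤ n_f < n_i ≤ 5 and compute λ = 1240 / [13.6·1·(1/n_f² − 1/n_i²)].
Lines falling in [97.8, 465] nm: 3→1 (102.6 nm), 2→1 (121.6 nm), 5→2 (434.2 nm).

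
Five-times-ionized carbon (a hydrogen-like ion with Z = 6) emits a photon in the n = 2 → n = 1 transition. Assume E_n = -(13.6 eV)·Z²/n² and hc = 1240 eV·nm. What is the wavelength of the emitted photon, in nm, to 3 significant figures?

3.38 nm

For Z = 6 the level energies scale as Z², so the effective Rydberg energy is 13.6 × 36 = 489.6 eV.
ΔE = 489.6 × (1/1² − 1/2²) = 489.6 × 0.7500 = 367.2 eV.
λ = hc/ΔE = 1240 / 367.2 = 3.38 nm.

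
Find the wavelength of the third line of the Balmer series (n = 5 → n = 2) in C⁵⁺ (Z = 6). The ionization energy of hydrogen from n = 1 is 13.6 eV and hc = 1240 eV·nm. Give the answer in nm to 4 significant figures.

The Balmer series terminates on n_f = 2; the third line has n_i = 2+3 = 5.
ΔE = 489.6 × (1/2² − 1/5²) = 102.8 eV.
λ = 1240 / 102.8 = 12.06 nm.

12.06 nm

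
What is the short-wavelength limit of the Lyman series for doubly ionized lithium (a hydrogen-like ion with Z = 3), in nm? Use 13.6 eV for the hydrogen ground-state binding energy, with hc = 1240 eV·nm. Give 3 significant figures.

10.1 nm

The Lyman series has lower level n_f = 1; the series limit corresponds to n_i → ∞.
ΔE_max = 13.6 × 9 / 1² = 122.4 eV.
λ_min = 1240 / 122.4 = 10.1 nm.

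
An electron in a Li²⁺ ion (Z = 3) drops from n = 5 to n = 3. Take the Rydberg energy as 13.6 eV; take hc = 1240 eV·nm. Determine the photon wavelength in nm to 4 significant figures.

142.5 nm

For Z = 3 the level energies scale as Z², so the effective Rydberg energy is 13.6 × 9 = 122.4 eV.
ΔE = 122.4 × (1/3² − 1/5²) = 122.4 × 0.07111 = 8.704 eV.
λ = hc/ΔE = 1240 / 8.704 = 142.5 nm.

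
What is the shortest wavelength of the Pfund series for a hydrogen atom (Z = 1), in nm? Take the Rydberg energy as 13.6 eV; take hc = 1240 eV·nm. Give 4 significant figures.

2279 nm

The Pfund series has lower level n_f = 5; the series limit corresponds to n_i → ∞.
ΔE_max = 13.6 × 1 / 5² = 0.5440 eV.
λ_min = 1240 / 0.5440 = 2279 nm.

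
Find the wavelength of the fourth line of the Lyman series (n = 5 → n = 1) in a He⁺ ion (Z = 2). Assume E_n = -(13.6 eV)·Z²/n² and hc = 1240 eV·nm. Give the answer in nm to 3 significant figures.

The Lyman series terminates on n_f = 1; the fourth line has n_i = 1+4 = 5.
ΔE = 54.40 × (1/1² − 1/5²) = 52.22 eV.
λ = 1240 / 52.22 = 23.7 nm.

23.7 nm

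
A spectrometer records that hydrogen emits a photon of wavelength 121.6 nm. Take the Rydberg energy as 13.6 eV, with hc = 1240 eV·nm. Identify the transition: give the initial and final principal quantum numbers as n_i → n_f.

n_i = 2, n_f = 1

The photon energy is ΔE = hc/λ = 1240 / 121.6 = 10.20 eV.
With Z = 1, ΔE = 13.60 × (1/n_f² − 1/n_i²), so 1/n_f² − 1/n_i² = 0.7498.
Trying n_f = 1 gives 1/n_i² = 0.2502, i.e. n_i ≈ 2; this pair matches.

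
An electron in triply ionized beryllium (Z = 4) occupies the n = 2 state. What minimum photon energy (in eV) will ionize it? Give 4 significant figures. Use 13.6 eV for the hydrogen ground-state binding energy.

54.40 eV

E_n = −13.6 Z²/n² = −217.6/n² eV for Z = 4.
E_2 = −217.6/4 = −54.40 eV, so ionization (to E = 0) requires 54.40 eV.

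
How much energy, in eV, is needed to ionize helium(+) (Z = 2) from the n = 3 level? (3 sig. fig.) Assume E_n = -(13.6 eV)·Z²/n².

E_n = −13.6 Z²/n² = −54.40/n² eV for Z = 2.
E_3 = −54.40/9 = −6.04 eV, so ionization (to E = 0) requires 6.04 eV.

6.04 eV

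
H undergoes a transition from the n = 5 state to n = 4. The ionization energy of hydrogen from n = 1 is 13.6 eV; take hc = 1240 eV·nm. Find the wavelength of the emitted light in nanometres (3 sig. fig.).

4050 nm

ΔE = 13.60 × (1/4² − 1/5²) = 13.60 × 0.02250 = 0.3060 eV.
λ = hc/ΔE = 1240 / 0.3060 = 4050 nm.
This line belongs to the Brackett series.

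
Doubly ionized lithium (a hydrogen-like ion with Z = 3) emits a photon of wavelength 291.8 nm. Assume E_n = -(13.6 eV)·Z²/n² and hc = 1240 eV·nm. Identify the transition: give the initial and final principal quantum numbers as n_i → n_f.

The photon energy is ΔE = hc/λ = 1240 / 291.8 = 4.249 eV.
With Z = 3, ΔE = 122.4 × (1/n_f² − 1/n_i²), so 1/n_f² − 1/n_i² = 0.03472.
Trying n_f = 4 gives 1/n_i² = 0.02778, i.e. n_i ≈ 6; this pair matches.

n_i = 6, n_f = 4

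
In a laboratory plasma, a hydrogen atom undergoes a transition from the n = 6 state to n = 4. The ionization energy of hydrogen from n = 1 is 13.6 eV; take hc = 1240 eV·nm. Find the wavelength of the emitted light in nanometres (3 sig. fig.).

ΔE = 13.60 × (1/4² − 1/6²) = 13.60 × 0.03472 = 0.4722 eV.
λ = hc/ΔE = 1240 / 0.4722 = 2630 nm.
This line belongs to the Brackett series.

2630 nm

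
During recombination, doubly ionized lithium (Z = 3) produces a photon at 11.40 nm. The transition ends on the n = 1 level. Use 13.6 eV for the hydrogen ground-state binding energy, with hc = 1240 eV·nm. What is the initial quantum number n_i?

The photon energy is ΔE = hc/λ = 1240 / 11.40 = 108.8 eV.
With Z = 3, ΔE = 122.4 × (1/n_f² − 1/n_i²), so 1/n_f² − 1/n_i² = 0.8887.
With n_f = 1: 1/n_i² = 1/1 − 0.8887 = 0.1113, so n_i ≈ 3.00.

n_i = 3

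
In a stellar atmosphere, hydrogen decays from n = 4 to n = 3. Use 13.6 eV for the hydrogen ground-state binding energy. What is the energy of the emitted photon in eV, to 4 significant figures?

E_4 = −13.60/16 = −0.8500 eV and E_3 = −13.60/9 = −1.511 eV.
The photon energy is |E_4 − E_3| = 0.6611 eV.

0.6611 eV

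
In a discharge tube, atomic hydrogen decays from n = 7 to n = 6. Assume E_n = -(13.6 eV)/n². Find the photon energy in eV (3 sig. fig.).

E_7 = −13.60/49 = −0.2776 eV and E_6 = −13.60/36 = −0.3778 eV.
The photon energy is |E_7 − E_6| = 0.100 eV.

0.100 eV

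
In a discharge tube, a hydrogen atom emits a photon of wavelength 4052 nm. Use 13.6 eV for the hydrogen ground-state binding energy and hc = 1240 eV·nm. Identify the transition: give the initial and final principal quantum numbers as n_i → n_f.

The photon energy is ΔE = hc/λ = 1240 / 4052 = 0.3060 eV.
With Z = 1, ΔE = 13.60 × (1/n_f² − 1/n_i²), so 1/n_f² − 1/n_i² = 0.02250.
Trying n_f = 4 gives 1/n_i² = 0.04000, i.e. n_i ≈ 5; this pair matches.

n_i = 5, n_f = 4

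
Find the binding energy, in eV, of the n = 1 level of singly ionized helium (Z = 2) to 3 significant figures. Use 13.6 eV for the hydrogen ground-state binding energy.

54.4 eV

E_n = −13.6 Z²/n² = −54.40/n² eV for Z = 2.
E_1 = −54.40/1 = −54.4 eV, so ionization (to E = 0) requires 54.4 eV.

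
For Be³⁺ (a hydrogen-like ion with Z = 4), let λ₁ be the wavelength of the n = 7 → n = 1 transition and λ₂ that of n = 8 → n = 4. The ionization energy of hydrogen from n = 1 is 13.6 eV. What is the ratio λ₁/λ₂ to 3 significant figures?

λ ∝ 1/ΔE ∝ 1/(1/n_f² − 1/n_i²), and the Z² and hc factors cancel in the ratio.
λ₁/λ₂ = (1/4² − 1/8²)/(1/1² − 1/7²) = 0.04688/0.9796 = 0.0479.

0.0479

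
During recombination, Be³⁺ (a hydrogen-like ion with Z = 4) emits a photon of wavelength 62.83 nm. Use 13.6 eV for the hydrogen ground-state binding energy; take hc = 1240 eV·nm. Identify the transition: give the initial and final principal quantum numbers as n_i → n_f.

n_i = 7, n_f = 3

The photon energy is ΔE = hc/λ = 1240 / 62.83 = 19.74 eV.
With Z = 4, ΔE = 217.6 × (1/n_f² − 1/n_i²), so 1/n_f² − 1/n_i² = 0.09070.
Trying n_f = 3 gives 1/n_i² = 0.02041, i.e. n_i ≈ 7; this pair matches.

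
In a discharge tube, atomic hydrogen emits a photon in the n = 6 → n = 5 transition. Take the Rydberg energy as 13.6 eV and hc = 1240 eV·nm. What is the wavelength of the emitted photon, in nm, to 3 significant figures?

ΔE = 13.60 × (1/5² − 1/6²) = 13.60 × 0.01222 = 0.1662 eV.
λ = hc/ΔE = 1240 / 0.1662 = 7460 nm.

7460 nm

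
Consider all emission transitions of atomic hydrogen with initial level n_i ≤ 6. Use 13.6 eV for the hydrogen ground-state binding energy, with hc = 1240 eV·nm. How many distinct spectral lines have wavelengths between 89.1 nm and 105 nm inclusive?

Enumerate all n_i → n_f pairs with 1 ≤ n_f < n_i ≤ 6 and compute λ = 1240 / [13.6·1·(1/n_f² − 1/n_i²)].
Lines falling in [89.1, 105] nm: 6→1 (93.78 nm), 5→1 (94.98 nm), 4→1 (97.25 nm), 3→1 (102.6 nm).

4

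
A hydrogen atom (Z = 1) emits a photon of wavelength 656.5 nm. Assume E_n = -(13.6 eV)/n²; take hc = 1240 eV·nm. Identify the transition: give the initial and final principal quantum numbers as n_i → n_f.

The photon energy is ΔE = hc/λ = 1240 / 656.5 = 1.889 eV.
With Z = 1, ΔE = 13.60 × (1/n_f² − 1/n_i²), so 1/n_f² − 1/n_i² = 0.1389.
Trying n_f = 2 gives 1/n_i² = 0.1111, i.e. n_i ≈ 3; this pair matches.

n_i = 3, n_f = 2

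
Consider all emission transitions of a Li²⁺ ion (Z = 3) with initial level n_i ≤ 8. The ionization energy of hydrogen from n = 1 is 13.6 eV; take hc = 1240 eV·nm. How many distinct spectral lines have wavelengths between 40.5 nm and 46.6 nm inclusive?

3

Enumerate all n_i → n_f pairs with 1 ≤ n_f < n_i ≤ 8 and compute λ = 1240 / [13.6·9·(1/n_f² − 1/n_i²)].
Lines falling in [40.5, 46.6] nm: 8→2 (43.22 nm), 7→2 (44.12 nm), 6→2 (45.59 nm).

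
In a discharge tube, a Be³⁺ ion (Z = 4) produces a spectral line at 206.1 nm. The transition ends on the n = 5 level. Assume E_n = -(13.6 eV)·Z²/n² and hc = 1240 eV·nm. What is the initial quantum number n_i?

The photon energy is ΔE = hc/λ = 1240 / 206.1 = 6.016 eV.
With Z = 4, ΔE = 217.6 × (1/n_f² − 1/n_i²), so 1/n_f² − 1/n_i² = 0.02765.
With n_f = 5: 1/n_i² = 1/25 − 0.02765 = 0.01235, so n_i ≈ 9.00.

n_i = 9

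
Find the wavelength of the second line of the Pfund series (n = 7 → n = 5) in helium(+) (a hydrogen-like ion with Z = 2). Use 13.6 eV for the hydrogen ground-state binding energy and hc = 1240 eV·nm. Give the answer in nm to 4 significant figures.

1163 nm

The Pfund series terminates on n_f = 5; the second line has n_i = 5+2 = 7.
ΔE = 54.40 × (1/5² − 1/7²) = 1.066 eV.
λ = 1240 / 1.066 = 1163 nm.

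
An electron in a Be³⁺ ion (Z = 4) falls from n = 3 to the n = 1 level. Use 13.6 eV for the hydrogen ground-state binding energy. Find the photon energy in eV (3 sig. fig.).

The Bohr energies scale as Z², so for Z = 4: E_n = −217.6/n² eV.
E_3 = −217.6/9 = −24.18 eV and E_1 = −217.6/1 = −217.6 eV.
The photon energy is |E_3 − E_1| = 193 eV.

193 eV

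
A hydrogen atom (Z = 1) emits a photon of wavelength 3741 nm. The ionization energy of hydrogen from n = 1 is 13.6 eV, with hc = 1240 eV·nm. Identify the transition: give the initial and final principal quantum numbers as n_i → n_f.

n_i = 8, n_f = 5

The photon energy is ΔE = hc/λ = 1240 / 3741 = 0.3315 eV.
With Z = 1, ΔE = 13.60 × (1/n_f² − 1/n_i²), so 1/n_f² − 1/n_i² = 0.02437.
Trying n_f = 5 gives 1/n_i² = 0.01563, i.e. n_i ≈ 8; this pair matches.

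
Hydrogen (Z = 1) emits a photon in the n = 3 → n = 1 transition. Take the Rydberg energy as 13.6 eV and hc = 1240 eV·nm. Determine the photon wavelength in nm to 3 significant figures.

ΔE = 13.60 × (1/1² − 1/3²) = 13.60 × 0.8889 = 12.09 eV.
λ = hc/ΔE = 1240 / 12.09 = 103 nm.

103 nm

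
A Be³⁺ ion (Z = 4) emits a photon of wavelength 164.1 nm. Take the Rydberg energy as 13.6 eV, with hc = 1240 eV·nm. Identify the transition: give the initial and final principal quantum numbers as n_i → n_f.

The photon energy is ΔE = hc/λ = 1240 / 164.1 = 7.556 eV.
With Z = 4, ΔE = 217.6 × (1/n_f² − 1/n_i²), so 1/n_f² − 1/n_i² = 0.03473.
Trying n_f = 4 gives 1/n_i² = 0.02777, i.e. n_i ≈ 6; this pair matches.

n_i = 6, n_f = 4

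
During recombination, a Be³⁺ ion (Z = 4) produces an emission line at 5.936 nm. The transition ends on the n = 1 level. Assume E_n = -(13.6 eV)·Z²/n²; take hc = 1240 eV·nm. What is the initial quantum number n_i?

The photon energy is ΔE = hc/λ = 1240 / 5.936 = 208.9 eV.
With Z = 4, ΔE = 217.6 × (1/n_f² − 1/n_i²), so 1/n_f² − 1/n_i² = 0.9600.
With n_f = 1: 1/n_i² = 1/1 − 0.9600 = 0.04001, so n_i ≈ 5.00.

n_i = 5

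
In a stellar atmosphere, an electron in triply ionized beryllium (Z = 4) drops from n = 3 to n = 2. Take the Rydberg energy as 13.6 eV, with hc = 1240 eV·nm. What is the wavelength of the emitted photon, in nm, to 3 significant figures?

For Z = 4 the level energies scale as Z², so the effective Rydberg energy is 13.6 × 16 = 217.6 eV.
ΔE = 217.6 × (1/2² − 1/3²) = 217.6 × 0.1389 = 30.22 eV.
λ = hc/ΔE = 1240 / 30.22 = 41.0 nm.

41.0 nm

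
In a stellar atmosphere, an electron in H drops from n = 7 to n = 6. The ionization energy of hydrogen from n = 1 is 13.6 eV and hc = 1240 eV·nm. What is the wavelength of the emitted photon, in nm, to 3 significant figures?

ΔE = 13.60 × (1/6² − 1/7²) = 13.60 × 0.007370 = 0.1002 eV.
λ = hc/ΔE = 1240 / 0.1002 = 12400 nm.

12400 nm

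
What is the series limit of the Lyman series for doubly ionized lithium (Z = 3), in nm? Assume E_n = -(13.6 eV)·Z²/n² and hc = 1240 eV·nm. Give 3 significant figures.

10.1 nm

The Lyman series has lower level n_f = 1; the series limit corresponds to n_i → ∞.
ΔE_max = 13.6 × 9 / 1² = 122.4 eV.
λ_min = 1240 / 122.4 = 10.1 nm.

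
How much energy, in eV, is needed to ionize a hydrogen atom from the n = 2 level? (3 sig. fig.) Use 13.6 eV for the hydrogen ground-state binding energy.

3.40 eV

E_2 = −13.60/4 = −3.40 eV, so ionization (to E = 0) requires 3.40 eV.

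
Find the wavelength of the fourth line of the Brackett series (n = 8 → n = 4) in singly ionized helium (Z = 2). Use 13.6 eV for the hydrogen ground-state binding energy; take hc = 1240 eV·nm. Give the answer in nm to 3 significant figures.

486 nm

The Brackett series terminates on n_f = 4; the fourth line has n_i = 4+4 = 8.
ΔE = 54.40 × (1/4² − 1/8²) = 2.550 eV.
λ = 1240 / 2.550 = 486 nm.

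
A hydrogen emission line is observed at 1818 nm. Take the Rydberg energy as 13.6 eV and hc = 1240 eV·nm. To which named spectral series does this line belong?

ΔE = 1240/1818 = 0.6821 eV.
This matches 13.6 × (1/4² − 1/9²), so n_f = 4: the Brackett series.

Brackett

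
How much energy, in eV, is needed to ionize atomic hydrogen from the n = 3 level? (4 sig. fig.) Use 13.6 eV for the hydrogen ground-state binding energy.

1.511 eV

E_3 = −13.60/9 = −1.511 eV, so ionization (to E = 0) requires 1.511 eV.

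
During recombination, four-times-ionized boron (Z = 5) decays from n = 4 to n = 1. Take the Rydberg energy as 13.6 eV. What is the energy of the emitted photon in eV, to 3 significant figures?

319 eV

The Bohr energies scale as Z², so for Z = 5: E_n = −340.0/n² eV.
E_4 = −340.0/16 = −21.25 eV and E_1 = −340.0/1 = −340.0 eV.
The photon energy is |E_4 − E_1| = 319 eV.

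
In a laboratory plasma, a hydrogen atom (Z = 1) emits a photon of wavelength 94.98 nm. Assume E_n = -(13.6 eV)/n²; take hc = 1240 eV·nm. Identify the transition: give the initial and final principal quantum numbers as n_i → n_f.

n_i = 5, n_f = 1

The photon energy is ΔE = hc/λ = 1240 / 94.98 = 13.06 eV.
With Z = 1, ΔE = 13.60 × (1/n_f² − 1/n_i²), so 1/n_f² − 1/n_i² = 0.9600.
Trying n_f = 1 gives 1/n_i² = 0.04005, i.e. n_i ≈ 5; this pair matches.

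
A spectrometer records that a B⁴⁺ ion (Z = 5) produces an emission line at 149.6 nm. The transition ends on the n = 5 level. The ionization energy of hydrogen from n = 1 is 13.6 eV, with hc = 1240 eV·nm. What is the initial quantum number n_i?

The photon energy is ΔE = hc/λ = 1240 / 149.6 = 8.289 eV.
With Z = 5, ΔE = 340.0 × (1/n_f² − 1/n_i²), so 1/n_f² − 1/n_i² = 0.02438.
With n_f = 5: 1/n_i² = 1/25 − 0.02438 = 0.01562, so n_i ≈ 8.00.

n_i = 8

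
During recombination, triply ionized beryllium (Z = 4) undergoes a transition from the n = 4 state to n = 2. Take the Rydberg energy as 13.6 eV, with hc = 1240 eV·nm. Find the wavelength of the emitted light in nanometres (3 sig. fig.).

For Z = 4 the level energies scale as Z², so the effective Rydberg energy is 13.6 × 16 = 217.6 eV.
ΔE = 217.6 × (1/2² − 1/4²) = 217.6 × 0.1875 = 40.80 eV.
λ = hc/ΔE = 1240 / 40.80 = 30.4 nm.

30.4 nm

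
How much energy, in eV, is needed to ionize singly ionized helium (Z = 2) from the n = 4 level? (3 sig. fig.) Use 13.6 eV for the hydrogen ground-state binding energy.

E_n = −13.6 Z²/n² = −54.40/n² eV for Z = 2.
E_4 = −54.40/16 = −3.40 eV, so ionization (to E = 0) requires 3.40 eV.

3.40 eV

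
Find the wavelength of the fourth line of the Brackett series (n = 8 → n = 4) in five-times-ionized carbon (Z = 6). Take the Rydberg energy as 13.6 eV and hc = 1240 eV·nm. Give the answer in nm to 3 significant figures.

The Brackett series terminates on n_f = 4; the fourth line has n_i = 4+4 = 8.
ΔE = 489.6 × (1/4² − 1/8²) = 22.95 eV.
λ = 1240 / 22.95 = 54.0 nm.

54.0 nm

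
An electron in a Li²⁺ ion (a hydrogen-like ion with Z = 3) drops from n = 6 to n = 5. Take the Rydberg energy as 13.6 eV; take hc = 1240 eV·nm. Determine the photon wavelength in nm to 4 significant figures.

828.9 nm

For Z = 3 the level energies scale as Z², so the effective Rydberg energy is 13.6 × 9 = 122.4 eV.
ΔE = 122.4 × (1/5² − 1/6²) = 122.4 × 0.01222 = 1.496 eV.
λ = hc/ΔE = 1240 / 1.496 = 828.9 nm.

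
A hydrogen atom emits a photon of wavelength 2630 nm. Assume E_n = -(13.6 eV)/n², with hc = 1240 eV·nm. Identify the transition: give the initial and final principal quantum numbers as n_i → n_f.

n_i = 6, n_f = 4

The photon energy is ΔE = hc/λ = 1240 / 2630 = 0.4715 eV.
With Z = 1, ΔE = 13.60 × (1/n_f² − 1/n_i²), so 1/n_f² − 1/n_i² = 0.03467.
Trying n_f = 4 gives 1/n_i² = 0.02783, i.e. n_i ≈ 6; this pair matches.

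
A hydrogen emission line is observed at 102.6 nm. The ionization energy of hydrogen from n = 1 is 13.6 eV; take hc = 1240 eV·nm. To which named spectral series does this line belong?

ΔE = 1240/102.6 = 12.09 eV.
This matches 13.6 × (1/1² − 1/3²), so n_f = 1: the Lyman series.

Lyman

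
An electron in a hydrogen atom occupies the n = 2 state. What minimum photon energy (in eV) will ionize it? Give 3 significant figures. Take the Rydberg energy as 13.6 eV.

E_2 = −13.60/4 = −3.40 eV, so ionization (to E = 0) requires 3.40 eV.

3.40 eV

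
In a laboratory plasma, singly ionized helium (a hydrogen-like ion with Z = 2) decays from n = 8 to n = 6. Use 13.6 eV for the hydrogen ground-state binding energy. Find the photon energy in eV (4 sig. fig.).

The Bohr energies scale as Z², so for Z = 2: E_n = −54.40/n² eV.
E_8 = −54.40/64 = −0.8500 eV and E_6 = −54.40/36 = −1.511 eV.
The photon energy is |E_8 − E_6| = 0.6611 eV.

0.6611 eV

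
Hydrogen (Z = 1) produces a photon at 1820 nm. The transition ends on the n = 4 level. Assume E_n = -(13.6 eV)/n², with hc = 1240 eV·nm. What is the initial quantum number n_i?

n_i = 9

The photon energy is ΔE = hc/λ = 1240 / 1820 = 0.6813 eV.
With Z = 1, ΔE = 13.60 × (1/n_f² − 1/n_i²), so 1/n_f² − 1/n_i² = 0.05010.
With n_f = 4: 1/n_i² = 1/16 − 0.05010 = 0.01240, so n_i ≈ 8.98.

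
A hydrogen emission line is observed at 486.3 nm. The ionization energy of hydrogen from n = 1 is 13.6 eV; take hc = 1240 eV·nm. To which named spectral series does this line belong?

ΔE = 1240/486.3 = 2.550 eV.
This matches 13.6 × (1/2² − 1/4²), so n_f = 2: the Balmer series.

Balmer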